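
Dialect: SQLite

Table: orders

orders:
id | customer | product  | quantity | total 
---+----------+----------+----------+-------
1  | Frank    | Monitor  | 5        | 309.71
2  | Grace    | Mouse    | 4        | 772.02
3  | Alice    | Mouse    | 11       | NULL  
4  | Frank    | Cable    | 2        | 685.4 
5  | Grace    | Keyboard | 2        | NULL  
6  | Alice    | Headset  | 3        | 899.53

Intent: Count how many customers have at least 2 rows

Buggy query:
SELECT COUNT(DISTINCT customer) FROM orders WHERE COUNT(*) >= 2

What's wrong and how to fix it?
Bug: WHERE filters individual rows, not groups, so a group-level COUNT is invalid there

Fix: Use a subquery that GROUPs and filters with HAVING, then count its rows

Corrected query:
SELECT COUNT(*) FROM (SELECT customer FROM orders GROUP BY customer HAVING COUNT(*) >= 2)

Result:
COUNT(*)
--------
3       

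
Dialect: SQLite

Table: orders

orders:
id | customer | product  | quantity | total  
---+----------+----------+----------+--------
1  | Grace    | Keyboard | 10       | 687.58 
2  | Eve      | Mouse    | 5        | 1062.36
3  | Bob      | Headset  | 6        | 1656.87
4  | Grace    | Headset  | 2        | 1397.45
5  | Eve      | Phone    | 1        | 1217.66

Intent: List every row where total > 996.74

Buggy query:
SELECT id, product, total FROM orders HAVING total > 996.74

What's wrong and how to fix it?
Bug: HAVING filters the output of aggregation, but this query has no GROUP BY and no aggregate functions, so SQLite rejects it (HAVING clause on a non-aggregate query); the condition here is per row

Fix: Replace HAVING with WHERE since the condition applies to individual rows

Corrected query:
SELECT id, product, total FROM orders WHERE total > 996.74

Result:
id | product | total  
---+---------+--------
2  | Mouse   | 1062.36
3  | Headset | 1656.87
4  | Headset | 1397.45
5  | Phone   | 1217.66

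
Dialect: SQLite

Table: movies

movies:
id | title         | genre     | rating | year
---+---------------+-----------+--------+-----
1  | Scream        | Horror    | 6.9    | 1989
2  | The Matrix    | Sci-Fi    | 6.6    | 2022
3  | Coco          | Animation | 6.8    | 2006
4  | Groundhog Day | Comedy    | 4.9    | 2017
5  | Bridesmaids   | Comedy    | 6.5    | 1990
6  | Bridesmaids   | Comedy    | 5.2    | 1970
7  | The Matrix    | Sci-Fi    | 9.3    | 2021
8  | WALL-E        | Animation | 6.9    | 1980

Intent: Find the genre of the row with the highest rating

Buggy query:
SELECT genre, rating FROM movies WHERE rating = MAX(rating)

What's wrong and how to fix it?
Bug: MAX(rating) is an aggregate and cannot be used directly in WHERE

Fix: Wrap MAX in a scalar subquery so WHERE compares against a single value

Corrected query:
SELECT genre, rating FROM movies WHERE rating = (SELECT MAX(rating) FROM movies)

Result:
genre  | rating
-------+-------
Sci-Fi | 9.3   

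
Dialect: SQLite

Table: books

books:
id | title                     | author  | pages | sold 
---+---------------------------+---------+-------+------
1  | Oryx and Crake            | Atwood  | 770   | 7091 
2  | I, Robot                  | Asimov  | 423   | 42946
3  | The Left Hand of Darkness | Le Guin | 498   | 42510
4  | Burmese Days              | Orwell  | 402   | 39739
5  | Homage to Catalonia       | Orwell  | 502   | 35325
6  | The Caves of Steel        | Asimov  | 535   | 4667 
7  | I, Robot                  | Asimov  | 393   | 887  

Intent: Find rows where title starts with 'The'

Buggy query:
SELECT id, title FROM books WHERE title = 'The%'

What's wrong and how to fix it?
Bug: Wildcards only work with LIKE; '=' treats '%' as a literal character

Fix: Replace '=' with LIKE so 'The%' is treated as a pattern

Corrected query:
SELECT id, title FROM books WHERE title LIKE 'The%'

Result:
id | title                    
---+--------------------------
3  | The Left Hand of Darkness
6  | The Caves of Steel       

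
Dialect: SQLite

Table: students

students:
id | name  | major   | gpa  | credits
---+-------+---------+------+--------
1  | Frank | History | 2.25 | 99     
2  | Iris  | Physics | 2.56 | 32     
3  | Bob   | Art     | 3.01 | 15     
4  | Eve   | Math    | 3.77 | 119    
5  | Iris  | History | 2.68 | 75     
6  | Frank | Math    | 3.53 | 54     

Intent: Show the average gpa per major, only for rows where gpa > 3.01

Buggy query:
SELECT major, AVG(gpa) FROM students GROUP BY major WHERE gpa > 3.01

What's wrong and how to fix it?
Bug: Row-level WHERE must come before GROUP BY in the clause order

Fix: Move the WHERE clause before GROUP BY

Corrected query:
SELECT major, AVG(gpa) FROM students WHERE gpa > 3.01 GROUP BY major

Result:
major | AVG(gpa)
------+---------
Math  | 3.65    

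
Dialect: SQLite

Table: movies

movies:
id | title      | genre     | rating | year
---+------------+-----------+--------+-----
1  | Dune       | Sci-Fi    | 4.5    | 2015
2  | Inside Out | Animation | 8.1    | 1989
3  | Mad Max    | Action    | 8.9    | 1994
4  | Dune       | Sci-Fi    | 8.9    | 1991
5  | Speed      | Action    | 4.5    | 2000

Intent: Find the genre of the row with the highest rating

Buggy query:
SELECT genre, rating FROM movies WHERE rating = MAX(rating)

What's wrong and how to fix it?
Bug: MAX(rating) is an aggregate and cannot be used directly in WHERE

Fix: Wrap MAX in a scalar subquery so WHERE compares against a single value

Corrected query:
SELECT genre, rating FROM movies WHERE rating = (SELECT MAX(rating) FROM movies)

Result:
genre  | rating
-------+-------
Action | 8.9   
Sci-Fi | 8.9   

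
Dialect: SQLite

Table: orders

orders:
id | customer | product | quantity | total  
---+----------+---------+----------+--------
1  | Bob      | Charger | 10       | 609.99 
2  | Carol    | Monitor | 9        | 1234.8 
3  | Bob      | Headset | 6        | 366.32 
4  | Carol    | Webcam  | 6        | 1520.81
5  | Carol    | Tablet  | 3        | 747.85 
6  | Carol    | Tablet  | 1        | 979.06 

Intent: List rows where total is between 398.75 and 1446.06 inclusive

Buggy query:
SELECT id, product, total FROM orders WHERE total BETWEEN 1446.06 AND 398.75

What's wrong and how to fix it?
Bug: The bounds are reversed; BETWEEN a AND b requires a <= b to match anything

Fix: Swap the bounds so the smaller value comes first

Corrected query:
SELECT id, product, total FROM orders WHERE total BETWEEN 398.75 AND 1446.06

Result:
id | product | total 
---+---------+-------
1  | Charger | 609.99
2  | Monitor | 1234.8
5  | Tablet  | 747.85
6  | Tablet  | 979.06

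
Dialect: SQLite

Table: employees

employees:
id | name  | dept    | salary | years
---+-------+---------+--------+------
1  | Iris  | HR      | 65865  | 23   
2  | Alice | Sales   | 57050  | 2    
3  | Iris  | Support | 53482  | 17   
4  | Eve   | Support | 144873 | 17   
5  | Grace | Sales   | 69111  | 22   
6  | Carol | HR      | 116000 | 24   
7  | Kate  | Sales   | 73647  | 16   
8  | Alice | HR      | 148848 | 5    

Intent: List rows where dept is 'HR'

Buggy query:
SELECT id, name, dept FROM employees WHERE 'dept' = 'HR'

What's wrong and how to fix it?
Bug: Single quotes denote string literals in SQL; the column name is being compared as a constant string

Fix: Remove the quotes around the column name (or use double quotes for an identifier)

Corrected query:
SELECT id, name, dept FROM employees WHERE dept = 'HR'

Result:
id | name  | dept
---+-------+-----
1  | Iris  | HR  
6  | Carol | HR  
8  | Alice | HR  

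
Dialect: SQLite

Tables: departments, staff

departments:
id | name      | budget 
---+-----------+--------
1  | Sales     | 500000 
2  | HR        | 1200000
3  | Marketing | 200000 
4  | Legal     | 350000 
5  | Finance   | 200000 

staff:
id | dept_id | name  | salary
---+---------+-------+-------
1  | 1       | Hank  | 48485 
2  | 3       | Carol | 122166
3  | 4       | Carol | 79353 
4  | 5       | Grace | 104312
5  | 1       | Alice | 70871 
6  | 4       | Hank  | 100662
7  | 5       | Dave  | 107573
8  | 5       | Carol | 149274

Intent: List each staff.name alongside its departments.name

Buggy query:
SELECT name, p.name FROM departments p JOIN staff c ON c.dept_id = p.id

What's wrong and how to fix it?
Bug: Both tables have a 'name' column; the unqualified reference is ambiguous

Fix: Prefix ambiguous columns with the table alias

Corrected query:
SELECT c.name, p.name FROM departments p JOIN staff c ON c.dept_id = p.id

Result:
name  | name     
------+----------
Hank  | Sales    
Carol | Marketing
Carol | Legal    
Grace | Finance  
Alice | Sales    
Hank  | Legal    
Dave  | Finance  
Carol | Finance  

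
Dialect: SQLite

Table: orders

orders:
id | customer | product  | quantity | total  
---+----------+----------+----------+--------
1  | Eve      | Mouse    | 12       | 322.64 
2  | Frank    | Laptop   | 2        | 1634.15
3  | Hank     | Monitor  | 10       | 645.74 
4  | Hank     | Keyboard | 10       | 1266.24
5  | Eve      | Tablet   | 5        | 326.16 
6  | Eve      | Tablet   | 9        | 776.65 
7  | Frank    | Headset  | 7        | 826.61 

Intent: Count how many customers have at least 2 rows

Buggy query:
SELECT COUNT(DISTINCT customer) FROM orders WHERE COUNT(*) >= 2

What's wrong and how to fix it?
Bug: COUNT(*) cannot appear in WHERE; the per-group count doesn't exist yet

Fix: Use a subquery that GROUPs and filters with HAVING, then count its rows

Corrected query:
SELECT COUNT(*) FROM (SELECT customer FROM orders GROUP BY customer HAVING COUNT(*) >= 2)

Result:
COUNT(*)
--------
3       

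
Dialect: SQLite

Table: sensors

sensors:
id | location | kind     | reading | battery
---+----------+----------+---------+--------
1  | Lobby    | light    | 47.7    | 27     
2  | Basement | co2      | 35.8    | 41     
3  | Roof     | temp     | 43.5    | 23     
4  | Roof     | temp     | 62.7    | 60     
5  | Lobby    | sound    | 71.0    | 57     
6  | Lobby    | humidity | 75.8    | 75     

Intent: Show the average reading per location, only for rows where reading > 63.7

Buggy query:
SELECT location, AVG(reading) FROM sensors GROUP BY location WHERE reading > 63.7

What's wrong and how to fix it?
Bug: Row-level WHERE must come before GROUP BY in the clause order

Fix: Place WHERE between FROM and GROUP BY

Corrected query:
SELECT location, AVG(reading) FROM sensors WHERE reading > 63.7 GROUP BY location

Result:
location | AVG(reading)
---------+-------------
Lobby    | 73.4        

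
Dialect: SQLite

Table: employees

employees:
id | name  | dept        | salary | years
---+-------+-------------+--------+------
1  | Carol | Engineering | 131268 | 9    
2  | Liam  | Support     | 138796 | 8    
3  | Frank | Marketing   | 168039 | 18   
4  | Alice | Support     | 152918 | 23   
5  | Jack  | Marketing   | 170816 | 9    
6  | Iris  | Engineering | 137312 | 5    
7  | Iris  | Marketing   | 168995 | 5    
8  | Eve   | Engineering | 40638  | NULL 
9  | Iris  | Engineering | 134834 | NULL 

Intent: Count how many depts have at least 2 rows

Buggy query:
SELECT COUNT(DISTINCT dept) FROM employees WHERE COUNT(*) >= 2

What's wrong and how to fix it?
Bug: WHERE filters individual rows, not groups, so a group-level COUNT is invalid there

Fix: Group first with HAVING COUNT(*) >= 2, then COUNT the resulting groups

Corrected query:
SELECT COUNT(*) FROM (SELECT dept FROM employees GROUP BY dept HAVING COUNT(*) >= 2)

Result:
COUNT(*)
--------
3       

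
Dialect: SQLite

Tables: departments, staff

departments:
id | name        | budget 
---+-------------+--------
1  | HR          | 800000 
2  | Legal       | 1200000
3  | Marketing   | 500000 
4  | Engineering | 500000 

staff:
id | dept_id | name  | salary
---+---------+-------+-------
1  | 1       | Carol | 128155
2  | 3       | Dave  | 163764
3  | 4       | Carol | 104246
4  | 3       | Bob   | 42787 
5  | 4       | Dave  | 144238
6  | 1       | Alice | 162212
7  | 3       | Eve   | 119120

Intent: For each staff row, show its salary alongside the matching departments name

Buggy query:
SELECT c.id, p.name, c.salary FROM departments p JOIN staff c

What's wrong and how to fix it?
Bug: JOIN with no ON clause produces a cartesian product; every staff row pairs with every departments row

Fix: Add ON c.dept_id = p.id to the JOIN

Corrected query:
SELECT c.id, p.name, c.salary FROM departments p JOIN staff c ON c.dept_id = p.id

Result:
id | name        | salary
---+-------------+-------
1  | HR          | 128155
2  | Marketing   | 163764
3  | Engineering | 104246
4  | Marketing   | 42787 
5  | Engineering | 144238
6  | HR          | 162212
7  | Marketing   | 119120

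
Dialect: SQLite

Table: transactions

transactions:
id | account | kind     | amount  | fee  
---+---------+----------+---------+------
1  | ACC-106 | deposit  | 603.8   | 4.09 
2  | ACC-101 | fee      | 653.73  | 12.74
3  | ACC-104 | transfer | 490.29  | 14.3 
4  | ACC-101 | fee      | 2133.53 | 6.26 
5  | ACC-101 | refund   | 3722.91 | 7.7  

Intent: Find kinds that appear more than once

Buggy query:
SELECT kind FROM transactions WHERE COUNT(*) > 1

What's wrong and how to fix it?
Bug: WHERE can't reference COUNT(*); aggregates are computed after WHERE

Fix: GROUP BY kind, then filter groups with HAVING COUNT(*) > 1

Corrected query:
SELECT kind FROM transactions GROUP BY kind HAVING COUNT(*) > 1

Result:
kind
----
fee 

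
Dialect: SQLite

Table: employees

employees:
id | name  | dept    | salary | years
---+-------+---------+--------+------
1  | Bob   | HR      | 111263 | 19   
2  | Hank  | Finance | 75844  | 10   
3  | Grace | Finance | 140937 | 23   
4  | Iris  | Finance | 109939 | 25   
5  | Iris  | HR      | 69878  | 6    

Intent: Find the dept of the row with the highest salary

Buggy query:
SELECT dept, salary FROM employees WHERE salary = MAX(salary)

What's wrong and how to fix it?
Bug: WHERE is evaluated per row; an aggregate over the whole table isn't defined there

Fix: Wrap MAX in a scalar subquery so WHERE compares against a single value

Corrected query:
SELECT dept, salary FROM employees WHERE salary = (SELECT MAX(salary) FROM employees)

Result:
dept    | salary
--------+-------
Finance | 140937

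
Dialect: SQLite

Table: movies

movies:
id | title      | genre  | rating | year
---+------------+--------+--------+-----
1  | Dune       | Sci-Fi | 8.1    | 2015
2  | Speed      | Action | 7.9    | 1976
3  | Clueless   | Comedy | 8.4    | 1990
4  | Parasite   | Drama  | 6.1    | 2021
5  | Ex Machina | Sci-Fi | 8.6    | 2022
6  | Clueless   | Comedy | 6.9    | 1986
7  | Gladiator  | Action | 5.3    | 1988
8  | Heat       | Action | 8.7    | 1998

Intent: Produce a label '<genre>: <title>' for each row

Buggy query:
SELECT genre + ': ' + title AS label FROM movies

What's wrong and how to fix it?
Bug: '+' is numeric addition; on text columns SQLite converts them to 0 instead of concatenating

Fix: Replace + with || to concatenate text

Corrected query:
SELECT genre || ': ' || title AS label FROM movies

Result:
label             
------------------
Sci-Fi: Dune      
Action: Speed     
Comedy: Clueless  
Drama: Parasite   
Sci-Fi: Ex Machina
Comedy: Clueless  
Action: Gladiator 
Action: Heat      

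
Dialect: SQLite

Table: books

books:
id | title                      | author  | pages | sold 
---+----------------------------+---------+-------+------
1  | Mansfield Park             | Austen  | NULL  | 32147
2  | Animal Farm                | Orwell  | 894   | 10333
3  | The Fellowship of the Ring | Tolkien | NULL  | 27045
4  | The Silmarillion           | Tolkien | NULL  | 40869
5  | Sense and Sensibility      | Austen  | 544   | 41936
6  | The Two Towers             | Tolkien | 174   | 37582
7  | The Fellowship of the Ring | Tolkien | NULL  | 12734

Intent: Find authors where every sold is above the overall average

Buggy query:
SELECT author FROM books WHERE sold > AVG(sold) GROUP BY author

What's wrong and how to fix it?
Bug: WHERE evaluates per row before aggregation, so AVG() is unavailable

Fix: Compute the overall average in a scalar subquery and compare each group's MIN against it in HAVING

Corrected query:
SELECT author FROM books GROUP BY author HAVING MIN(sold) > (SELECT AVG(sold) FROM books)

Result:
author
------
Austen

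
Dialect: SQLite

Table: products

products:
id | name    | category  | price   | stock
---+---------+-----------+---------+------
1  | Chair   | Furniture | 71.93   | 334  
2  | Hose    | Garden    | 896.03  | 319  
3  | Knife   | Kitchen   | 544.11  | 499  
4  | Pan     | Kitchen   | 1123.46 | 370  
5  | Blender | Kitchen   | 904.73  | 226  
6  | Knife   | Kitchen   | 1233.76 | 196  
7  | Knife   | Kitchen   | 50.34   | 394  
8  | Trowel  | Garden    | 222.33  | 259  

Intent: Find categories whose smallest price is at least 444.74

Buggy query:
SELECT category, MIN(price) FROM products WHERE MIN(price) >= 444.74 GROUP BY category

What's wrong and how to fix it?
Bug: MIN() in WHERE is a misuse of aggregate

Fix: Replace WHERE with HAVING after the GROUP BY

Corrected query:
SELECT category, MIN(price) FROM products GROUP BY category HAVING MIN(price) >= 444.74

Result:
(no rows)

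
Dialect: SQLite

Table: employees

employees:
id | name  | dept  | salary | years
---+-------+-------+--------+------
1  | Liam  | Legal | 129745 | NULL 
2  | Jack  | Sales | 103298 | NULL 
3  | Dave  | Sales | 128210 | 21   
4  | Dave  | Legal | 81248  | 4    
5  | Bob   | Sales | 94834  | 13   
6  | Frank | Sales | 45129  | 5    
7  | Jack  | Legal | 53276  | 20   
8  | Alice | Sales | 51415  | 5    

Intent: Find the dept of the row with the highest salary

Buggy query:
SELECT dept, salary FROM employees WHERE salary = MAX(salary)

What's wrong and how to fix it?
Bug: WHERE is evaluated per row; an aggregate over the whole table isn't defined there

Fix: Wrap MAX in a scalar subquery so WHERE compares against a single value

Corrected query:
SELECT dept, salary FROM employees WHERE salary = (SELECT MAX(salary) FROM employees)

Result:
dept  | salary
------+-------
Legal | 129745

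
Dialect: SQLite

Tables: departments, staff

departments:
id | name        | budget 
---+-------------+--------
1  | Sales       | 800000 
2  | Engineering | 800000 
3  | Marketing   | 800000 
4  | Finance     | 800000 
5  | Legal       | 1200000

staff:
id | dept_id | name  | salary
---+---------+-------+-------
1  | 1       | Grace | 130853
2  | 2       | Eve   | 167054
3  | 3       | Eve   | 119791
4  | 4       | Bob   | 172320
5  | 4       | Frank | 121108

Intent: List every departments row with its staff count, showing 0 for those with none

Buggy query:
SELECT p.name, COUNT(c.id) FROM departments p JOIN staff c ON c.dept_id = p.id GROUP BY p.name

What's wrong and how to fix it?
Bug: An inner join excludes parents with zero children

Fix: Use LEFT JOIN so parents without children still appear (COUNT(c.id) gives 0)

Corrected query:
SELECT p.name, COUNT(c.id) FROM departments p LEFT JOIN staff c ON c.dept_id = p.id GROUP BY p.name

Result:
name        | COUNT(c.id)
------------+------------
Engineering | 1          
Finance     | 2          
Legal       | 0          
Marketing   | 1          
Sales       | 1          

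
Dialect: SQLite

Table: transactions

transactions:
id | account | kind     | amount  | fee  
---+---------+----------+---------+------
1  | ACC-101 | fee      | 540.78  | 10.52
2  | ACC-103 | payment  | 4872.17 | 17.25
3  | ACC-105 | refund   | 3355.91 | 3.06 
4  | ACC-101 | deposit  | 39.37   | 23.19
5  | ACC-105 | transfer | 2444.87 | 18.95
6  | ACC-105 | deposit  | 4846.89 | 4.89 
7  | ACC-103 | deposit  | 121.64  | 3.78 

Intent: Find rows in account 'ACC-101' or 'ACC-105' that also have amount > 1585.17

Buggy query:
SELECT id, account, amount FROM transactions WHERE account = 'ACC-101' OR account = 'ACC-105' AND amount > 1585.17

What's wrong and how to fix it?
Bug: AND binds tighter than OR, so this parses as account = 'ACC-101' OR (account = 'ACC-105' AND amount > 1585.17)

Fix: Add parentheses around the OR so the AND applies to both alternatives

Corrected query:
SELECT id, account, amount FROM transactions WHERE (account = 'ACC-101' OR account = 'ACC-105') AND amount > 1585.17

Result:
id | account | amount 
---+---------+--------
3  | ACC-105 | 3355.91
5  | ACC-105 | 2444.87
6  | ACC-105 | 4846.89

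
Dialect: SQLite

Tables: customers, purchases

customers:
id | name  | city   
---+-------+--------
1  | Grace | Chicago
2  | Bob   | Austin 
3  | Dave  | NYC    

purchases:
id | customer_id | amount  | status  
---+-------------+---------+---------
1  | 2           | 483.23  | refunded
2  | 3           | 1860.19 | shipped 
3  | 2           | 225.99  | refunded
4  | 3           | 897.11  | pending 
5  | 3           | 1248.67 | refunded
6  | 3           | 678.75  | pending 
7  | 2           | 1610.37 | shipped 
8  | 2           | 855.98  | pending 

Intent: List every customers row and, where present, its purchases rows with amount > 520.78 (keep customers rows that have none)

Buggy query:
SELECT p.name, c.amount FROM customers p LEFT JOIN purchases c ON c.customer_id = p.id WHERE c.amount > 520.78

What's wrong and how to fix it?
Bug: Filtering c.amount in WHERE discards the NULL rows produced by LEFT JOIN, turning it into an inner join

Fix: Move the right-table condition into the ON clause so unmatched parents are kept

Corrected query:
SELECT p.name, c.amount FROM customers p LEFT JOIN purchases c ON c.customer_id = p.id AND c.amount > 520.78

Result:
name  | amount 
------+--------
Grace | NULL   
Bob   | 855.98 
Bob   | 1610.37
Dave  | 678.75 
Dave  | 897.11 
Dave  | 1248.67
Dave  | 1860.19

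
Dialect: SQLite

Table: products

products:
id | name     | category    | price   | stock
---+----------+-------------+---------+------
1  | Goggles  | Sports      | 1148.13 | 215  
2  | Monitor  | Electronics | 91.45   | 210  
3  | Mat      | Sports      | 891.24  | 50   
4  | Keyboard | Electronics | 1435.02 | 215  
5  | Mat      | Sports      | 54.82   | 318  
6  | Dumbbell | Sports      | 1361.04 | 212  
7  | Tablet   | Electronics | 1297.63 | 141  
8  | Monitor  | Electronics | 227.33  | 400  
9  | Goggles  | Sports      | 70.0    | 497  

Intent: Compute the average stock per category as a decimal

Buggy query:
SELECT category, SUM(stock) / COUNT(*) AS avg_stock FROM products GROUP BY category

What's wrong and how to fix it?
Bug: Both operands are integers, so '/' performs integer division and truncates

Fix: Multiply by 1.0 (or CAST to REAL) to force floating-point division

Corrected query:
SELECT category, SUM(stock) * 1.0 / COUNT(*) AS avg_stock FROM products GROUP BY category

Result:
category    | avg_stock
------------+----------
Electronics | 241.5    
Sports      | 258.4    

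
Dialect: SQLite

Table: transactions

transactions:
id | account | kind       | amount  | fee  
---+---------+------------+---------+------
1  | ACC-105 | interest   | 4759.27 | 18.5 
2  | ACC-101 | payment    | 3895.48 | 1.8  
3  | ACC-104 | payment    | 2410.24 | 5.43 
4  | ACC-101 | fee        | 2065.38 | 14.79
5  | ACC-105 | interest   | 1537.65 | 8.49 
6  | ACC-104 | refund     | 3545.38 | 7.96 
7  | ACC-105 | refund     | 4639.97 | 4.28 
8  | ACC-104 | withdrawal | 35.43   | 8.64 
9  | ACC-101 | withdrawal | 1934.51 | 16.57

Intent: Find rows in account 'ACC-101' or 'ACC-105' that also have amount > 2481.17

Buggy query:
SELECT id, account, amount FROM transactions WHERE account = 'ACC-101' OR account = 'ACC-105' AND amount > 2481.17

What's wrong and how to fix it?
Bug: Without parentheses, AND is evaluated before OR, so the amount filter only applies to the 'ACC-105' branch

Fix: Add parentheses around the OR so the AND applies to both alternatives

Corrected query:
SELECT id, account, amount FROM transactions WHERE (account = 'ACC-101' OR account = 'ACC-105') AND amount > 2481.17

Result:
id | account | amount 
---+---------+--------
1  | ACC-105 | 4759.27
2  | ACC-101 | 3895.48
7  | ACC-105 | 4639.97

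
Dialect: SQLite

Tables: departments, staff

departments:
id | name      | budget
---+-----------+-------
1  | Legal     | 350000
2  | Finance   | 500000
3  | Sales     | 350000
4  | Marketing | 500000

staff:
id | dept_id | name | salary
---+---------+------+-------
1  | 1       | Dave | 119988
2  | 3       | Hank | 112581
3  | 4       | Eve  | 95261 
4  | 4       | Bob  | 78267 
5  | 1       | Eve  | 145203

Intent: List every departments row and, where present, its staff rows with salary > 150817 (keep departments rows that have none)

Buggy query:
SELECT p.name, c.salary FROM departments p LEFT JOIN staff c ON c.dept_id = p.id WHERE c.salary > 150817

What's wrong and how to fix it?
Bug: Filtering c.salary in WHERE discards the NULL rows produced by LEFT JOIN, turning it into an inner join

Fix: Move the right-table condition into the ON clause so unmatched parents are kept

Corrected query:
SELECT p.name, c.salary FROM departments p LEFT JOIN staff c ON c.dept_id = p.id AND c.salary > 150817

Result:
name      | salary
----------+-------
Legal     | NULL  
Finance   | NULL  
Sales     | NULL  
Marketing | NULL  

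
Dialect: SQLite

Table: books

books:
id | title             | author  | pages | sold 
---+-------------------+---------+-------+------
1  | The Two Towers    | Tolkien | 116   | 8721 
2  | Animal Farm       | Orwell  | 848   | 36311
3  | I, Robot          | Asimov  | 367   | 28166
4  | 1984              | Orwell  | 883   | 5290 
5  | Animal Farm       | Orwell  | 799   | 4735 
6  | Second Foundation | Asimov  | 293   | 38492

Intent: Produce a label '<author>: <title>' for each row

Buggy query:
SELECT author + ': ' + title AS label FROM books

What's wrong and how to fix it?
Bug: '+' is numeric addition; on text columns SQLite converts them to 0 instead of concatenating

Fix: Use the || operator for string concatenation

Corrected query:
SELECT author || ': ' || title AS label FROM books

Result:
label                    
-------------------------
Tolkien: The Two Towers  
Orwell: Animal Farm      
Asimov: I, Robot         
Orwell: 1984             
Orwell: Animal Farm      
Asimov: Second Foundation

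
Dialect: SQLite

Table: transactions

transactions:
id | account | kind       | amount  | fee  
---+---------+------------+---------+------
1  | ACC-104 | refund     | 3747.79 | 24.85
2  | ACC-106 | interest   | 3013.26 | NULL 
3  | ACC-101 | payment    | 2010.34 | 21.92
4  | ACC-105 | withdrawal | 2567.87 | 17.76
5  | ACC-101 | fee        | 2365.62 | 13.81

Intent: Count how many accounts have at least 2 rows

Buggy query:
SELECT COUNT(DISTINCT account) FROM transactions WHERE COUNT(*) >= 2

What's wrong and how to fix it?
Bug: COUNT(*) cannot appear in WHERE; the per-group count doesn't exist yet

Fix: Use a subquery that GROUPs and filters with HAVING, then count its rows

Corrected query:
SELECT COUNT(*) FROM (SELECT account FROM transactions GROUP BY account HAVING COUNT(*) >= 2)

Result:
COUNT(*)
--------
1       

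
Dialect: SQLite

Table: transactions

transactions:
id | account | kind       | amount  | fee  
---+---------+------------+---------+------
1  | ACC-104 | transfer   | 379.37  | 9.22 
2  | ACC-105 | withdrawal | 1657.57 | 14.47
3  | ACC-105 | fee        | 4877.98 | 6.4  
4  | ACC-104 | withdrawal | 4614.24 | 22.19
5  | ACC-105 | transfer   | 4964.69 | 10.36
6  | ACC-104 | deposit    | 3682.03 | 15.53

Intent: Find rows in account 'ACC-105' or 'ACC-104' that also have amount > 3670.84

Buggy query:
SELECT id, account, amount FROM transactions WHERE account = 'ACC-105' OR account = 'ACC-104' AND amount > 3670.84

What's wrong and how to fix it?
Bug: AND binds tighter than OR, so this parses as account = 'ACC-105' OR (account = 'ACC-104' AND amount > 3670.84)

Fix: Add parentheses around the OR so the AND applies to both alternatives

Corrected query:
SELECT id, account, amount FROM transactions WHERE (account = 'ACC-105' OR account = 'ACC-104') AND amount > 3670.84

Result:
id | account | amount 
---+---------+--------
3  | ACC-105 | 4877.98
4  | ACC-104 | 4614.24
5  | ACC-105 | 4964.69
6  | ACC-104 | 3682.03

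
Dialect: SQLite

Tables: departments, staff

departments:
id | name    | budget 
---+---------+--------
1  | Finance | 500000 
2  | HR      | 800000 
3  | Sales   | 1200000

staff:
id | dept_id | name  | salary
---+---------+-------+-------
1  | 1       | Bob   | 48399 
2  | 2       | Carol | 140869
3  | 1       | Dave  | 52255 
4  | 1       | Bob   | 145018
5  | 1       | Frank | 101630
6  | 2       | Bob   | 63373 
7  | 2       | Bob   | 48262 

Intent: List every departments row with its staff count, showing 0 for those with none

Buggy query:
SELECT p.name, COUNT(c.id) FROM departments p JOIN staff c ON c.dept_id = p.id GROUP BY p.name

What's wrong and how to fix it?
Bug: INNER JOIN drops departments rows that have no matching staff rows

Fix: Switch to LEFT JOIN to retain unmatched parent rows

Corrected query:
SELECT p.name, COUNT(c.id) FROM departments p LEFT JOIN staff c ON c.dept_id = p.id GROUP BY p.name

Result:
name    | COUNT(c.id)
--------+------------
Finance | 4          
HR      | 3          
Sales   | 0          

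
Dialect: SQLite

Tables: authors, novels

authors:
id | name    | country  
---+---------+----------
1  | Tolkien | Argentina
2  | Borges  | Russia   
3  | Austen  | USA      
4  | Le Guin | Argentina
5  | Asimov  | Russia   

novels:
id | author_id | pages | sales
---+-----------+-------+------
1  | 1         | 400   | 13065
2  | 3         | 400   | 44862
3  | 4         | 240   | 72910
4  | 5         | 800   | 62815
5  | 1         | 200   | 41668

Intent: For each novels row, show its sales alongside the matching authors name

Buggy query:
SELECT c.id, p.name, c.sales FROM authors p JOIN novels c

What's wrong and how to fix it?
Bug: Missing join condition: each novels row is matched to all authors rows instead of just its own

Fix: Add ON c.author_id = p.id to the JOIN

Corrected query:
SELECT c.id, p.name, c.sales FROM authors p JOIN novels c ON c.author_id = p.id

Result:
id | name    | sales
---+---------+------
1  | Tolkien | 13065
2  | Austen  | 44862
3  | Le Guin | 72910
4  | Asimov  | 62815
5  | Tolkien | 41668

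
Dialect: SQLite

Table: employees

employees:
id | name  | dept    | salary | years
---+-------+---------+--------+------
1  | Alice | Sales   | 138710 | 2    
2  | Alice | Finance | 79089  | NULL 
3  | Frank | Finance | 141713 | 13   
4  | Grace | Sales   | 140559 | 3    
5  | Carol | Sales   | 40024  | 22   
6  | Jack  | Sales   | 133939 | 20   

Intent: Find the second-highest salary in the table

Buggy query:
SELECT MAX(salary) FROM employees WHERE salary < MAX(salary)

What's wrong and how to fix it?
Bug: MAX(salary) on the right of the comparison is an aggregate-in-WHERE error

Fix: Compute the overall MAX in a subquery, then take MAX of rows below it

Corrected query:
SELECT MAX(salary) FROM employees WHERE salary < (SELECT MAX(salary) FROM employees)

Result:
MAX(salary)
-----------
140559     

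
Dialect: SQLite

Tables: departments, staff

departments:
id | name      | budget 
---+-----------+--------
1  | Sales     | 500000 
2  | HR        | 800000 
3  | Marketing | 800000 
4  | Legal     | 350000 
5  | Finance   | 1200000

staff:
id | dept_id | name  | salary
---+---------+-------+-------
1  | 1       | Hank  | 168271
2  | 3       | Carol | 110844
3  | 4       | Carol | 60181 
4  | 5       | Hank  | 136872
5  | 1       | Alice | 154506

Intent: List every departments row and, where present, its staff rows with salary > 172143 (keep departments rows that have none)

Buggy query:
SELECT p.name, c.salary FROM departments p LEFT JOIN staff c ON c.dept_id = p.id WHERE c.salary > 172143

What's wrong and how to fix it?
Bug: A WHERE condition on the right-hand table after LEFT JOIN drops unmatched parents

Fix: Move the right-table condition into the ON clause so unmatched parents are kept

Corrected query:
SELECT p.name, c.salary FROM departments p LEFT JOIN staff c ON c.dept_id = p.id AND c.salary > 172143

Result:
name      | salary
----------+-------
Sales     | NULL  
HR        | NULL  
Marketing | NULL  
Legal     | NULL  
Finance   | NULL  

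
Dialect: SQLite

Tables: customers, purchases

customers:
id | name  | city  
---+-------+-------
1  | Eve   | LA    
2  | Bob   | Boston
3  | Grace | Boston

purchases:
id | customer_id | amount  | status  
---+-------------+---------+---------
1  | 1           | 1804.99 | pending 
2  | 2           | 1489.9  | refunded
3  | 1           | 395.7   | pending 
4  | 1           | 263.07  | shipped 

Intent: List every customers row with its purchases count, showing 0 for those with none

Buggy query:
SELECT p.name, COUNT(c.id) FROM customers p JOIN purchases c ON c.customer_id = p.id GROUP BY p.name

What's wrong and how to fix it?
Bug: INNER JOIN drops customers rows that have no matching purchases rows

Fix: Use LEFT JOIN so parents without children still appear (COUNT(c.id) gives 0)

Corrected query:
SELECT p.name, COUNT(c.id) FROM customers p LEFT JOIN purchases c ON c.customer_id = p.id GROUP BY p.name

Result:
name  | COUNT(c.id)
------+------------
Bob   | 1          
Eve   | 3          
Grace | 0          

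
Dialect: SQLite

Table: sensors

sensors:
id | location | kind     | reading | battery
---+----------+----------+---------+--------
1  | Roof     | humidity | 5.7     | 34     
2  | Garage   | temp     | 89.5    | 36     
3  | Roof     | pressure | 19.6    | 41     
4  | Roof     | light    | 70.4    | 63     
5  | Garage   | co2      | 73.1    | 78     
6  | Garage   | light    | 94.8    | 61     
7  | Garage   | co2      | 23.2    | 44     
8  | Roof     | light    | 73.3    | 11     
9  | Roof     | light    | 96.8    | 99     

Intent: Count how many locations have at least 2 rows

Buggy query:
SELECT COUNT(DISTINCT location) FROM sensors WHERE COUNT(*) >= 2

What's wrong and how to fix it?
Bug: WHERE filters individual rows, not groups, so a group-level COUNT is invalid there

Fix: Group first with HAVING COUNT(*) >= 2, then COUNT the resulting groups

Corrected query:
SELECT COUNT(*) FROM (SELECT location FROM sensors GROUP BY location HAVING COUNT(*) >= 2)

Result:
COUNT(*)
--------
2       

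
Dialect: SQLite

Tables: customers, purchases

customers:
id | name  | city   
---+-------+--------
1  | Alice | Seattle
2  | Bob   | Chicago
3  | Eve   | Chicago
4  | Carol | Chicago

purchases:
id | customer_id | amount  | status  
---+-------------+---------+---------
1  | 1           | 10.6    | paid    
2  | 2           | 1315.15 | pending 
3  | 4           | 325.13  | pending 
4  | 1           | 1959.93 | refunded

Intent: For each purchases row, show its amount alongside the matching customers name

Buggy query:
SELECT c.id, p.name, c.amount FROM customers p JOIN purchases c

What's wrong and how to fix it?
Bug: JOIN with no ON clause produces a cartesian product; every purchases row pairs with every customers row

Fix: Add ON c.customer_id = p.id to the JOIN

Corrected query:
SELECT c.id, p.name, c.amount FROM customers p JOIN purchases c ON c.customer_id = p.id

Result:
id | name  | amount 
---+-------+--------
1  | Alice | 10.6   
2  | Bob   | 1315.15
3  | Carol | 325.13 
4  | Alice | 1959.93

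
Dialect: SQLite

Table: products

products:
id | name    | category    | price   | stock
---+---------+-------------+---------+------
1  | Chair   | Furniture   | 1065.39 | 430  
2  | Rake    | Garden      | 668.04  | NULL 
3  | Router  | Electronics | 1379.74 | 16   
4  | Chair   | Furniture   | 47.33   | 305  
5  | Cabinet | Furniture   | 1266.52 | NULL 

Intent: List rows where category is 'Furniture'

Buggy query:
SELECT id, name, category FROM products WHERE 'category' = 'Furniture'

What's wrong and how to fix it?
Bug: 'category' in single quotes is a string literal, not the column; the comparison is literal-vs-literal and never true

Fix: Reference the column as category without single quotes

Corrected query:
SELECT id, name, category FROM products WHERE category = 'Furniture'

Result:
id | name    | category 
---+---------+----------
1  | Chair   | Furniture
4  | Chair   | Furniture
5  | Cabinet | Furniture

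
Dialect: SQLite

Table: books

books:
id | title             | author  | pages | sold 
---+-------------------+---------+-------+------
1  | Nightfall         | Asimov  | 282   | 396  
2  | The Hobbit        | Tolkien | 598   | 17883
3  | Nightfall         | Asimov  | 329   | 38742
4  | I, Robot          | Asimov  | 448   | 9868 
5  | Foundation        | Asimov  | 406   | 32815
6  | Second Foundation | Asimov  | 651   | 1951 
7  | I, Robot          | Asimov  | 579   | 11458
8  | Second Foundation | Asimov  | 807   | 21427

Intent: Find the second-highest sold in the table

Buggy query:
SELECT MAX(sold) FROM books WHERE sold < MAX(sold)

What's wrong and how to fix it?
Bug: The inner MAX is an aggregate inside WHERE, which is not allowed

Fix: Put the inner MAX in a scalar subquery

Corrected query:
SELECT MAX(sold) FROM books WHERE sold < (SELECT MAX(sold) FROM books)

Result:
MAX(sold)
---------
32815    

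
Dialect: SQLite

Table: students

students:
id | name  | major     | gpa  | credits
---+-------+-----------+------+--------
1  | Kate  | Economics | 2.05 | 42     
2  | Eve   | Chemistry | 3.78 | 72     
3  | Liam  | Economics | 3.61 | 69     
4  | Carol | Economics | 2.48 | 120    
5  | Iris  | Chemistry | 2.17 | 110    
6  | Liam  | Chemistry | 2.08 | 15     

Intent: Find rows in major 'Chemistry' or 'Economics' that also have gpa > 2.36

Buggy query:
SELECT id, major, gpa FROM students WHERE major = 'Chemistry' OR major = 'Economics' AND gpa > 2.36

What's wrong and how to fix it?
Bug: AND binds tighter than OR, so this parses as major = 'Chemistry' OR (major = 'Economics' AND gpa > 2.36)

Fix: Group the OR with parentheses (or use IN), then AND the threshold

Corrected query:
SELECT id, major, gpa FROM students WHERE (major = 'Chemistry' OR major = 'Economics') AND gpa > 2.36

Result:
id | major     | gpa 
---+-----------+-----
2  | Chemistry | 3.78
3  | Economics | 3.61
4  | Economics | 2.48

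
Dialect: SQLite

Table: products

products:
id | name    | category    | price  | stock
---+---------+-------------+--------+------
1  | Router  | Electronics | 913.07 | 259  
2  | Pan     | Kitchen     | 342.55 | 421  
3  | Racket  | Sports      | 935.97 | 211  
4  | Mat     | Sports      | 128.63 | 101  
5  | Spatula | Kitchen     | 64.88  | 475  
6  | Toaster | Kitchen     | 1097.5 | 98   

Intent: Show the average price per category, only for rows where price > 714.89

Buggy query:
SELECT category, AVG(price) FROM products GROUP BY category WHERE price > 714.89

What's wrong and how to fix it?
Bug: WHERE cannot follow GROUP BY

Fix: Move the WHERE clause before GROUP BY

Corrected query:
SELECT category, AVG(price) FROM products WHERE price > 714.89 GROUP BY category

Result:
category    | AVG(price)
------------+-----------
Electronics | 913.07    
Kitchen     | 1097.5    
Sports      | 935.97    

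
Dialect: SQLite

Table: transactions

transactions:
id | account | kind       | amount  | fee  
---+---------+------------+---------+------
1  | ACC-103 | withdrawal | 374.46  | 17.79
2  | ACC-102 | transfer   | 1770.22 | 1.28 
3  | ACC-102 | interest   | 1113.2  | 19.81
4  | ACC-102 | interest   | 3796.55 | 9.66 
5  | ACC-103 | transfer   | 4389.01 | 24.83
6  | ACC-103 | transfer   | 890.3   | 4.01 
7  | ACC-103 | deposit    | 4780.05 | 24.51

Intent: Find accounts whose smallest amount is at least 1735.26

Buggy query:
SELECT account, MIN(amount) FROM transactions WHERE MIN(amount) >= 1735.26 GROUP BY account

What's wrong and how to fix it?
Bug: MIN() in WHERE is a misuse of aggregate

Fix: Replace WHERE with HAVING after the GROUP BY

Corrected query:
SELECT account, MIN(amount) FROM transactions GROUP BY account HAVING MIN(amount) >= 1735.26

Result:
(no rows)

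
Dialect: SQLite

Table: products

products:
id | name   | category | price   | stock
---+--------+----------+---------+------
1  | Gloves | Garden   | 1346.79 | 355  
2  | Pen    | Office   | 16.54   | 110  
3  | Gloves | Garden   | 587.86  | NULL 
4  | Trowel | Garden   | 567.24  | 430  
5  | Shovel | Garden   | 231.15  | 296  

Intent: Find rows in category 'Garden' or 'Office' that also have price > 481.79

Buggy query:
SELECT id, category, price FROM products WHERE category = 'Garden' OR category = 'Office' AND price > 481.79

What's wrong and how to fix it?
Bug: AND binds tighter than OR, so this parses as category = 'Garden' OR (category = 'Office' AND price > 481.79)

Fix: Add parentheses around the OR so the AND applies to both alternatives

Corrected query:
SELECT id, category, price FROM products WHERE (category = 'Garden' OR category = 'Office') AND price > 481.79

Result:
id | category | price  
---+----------+--------
1  | Garden   | 1346.79
3  | Garden   | 587.86 
4  | Garden   | 567.24 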